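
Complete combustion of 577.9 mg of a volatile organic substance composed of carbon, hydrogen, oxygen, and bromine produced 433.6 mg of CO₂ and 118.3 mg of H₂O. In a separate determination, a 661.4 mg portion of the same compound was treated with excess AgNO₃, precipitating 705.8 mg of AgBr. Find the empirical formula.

mol C = 0.4336 g CO₂ ÷ 44.009 g/mol = 0.0098525 mol
mol H = 2 × 0.1183 g H₂O ÷ 18.015 g/mol = 0.013133 mol
From the AgBr data: mol Br per gram of compound = (0.7058 ÷ 187.772) ÷ 0.6614 = 0.0056831 mol/g, so in the 0.5779 g combustion sample mol Br = 0.0032843 mol
mass O = 0.5779 − (0.11834 + 0.013239 + 0.26243) = 0.18390 g → mol O = 0.18390 ÷ 15.999 = 0.011494 mol
Divide by the smallest (0.0032843 mol): C 3.000, H 3.999, Br 1.000, O 3.500
Multiplying each by 2 gives whole numbers: C 6.00, H 8.00, Br 2.00, O 7.00

C6H8Br2O7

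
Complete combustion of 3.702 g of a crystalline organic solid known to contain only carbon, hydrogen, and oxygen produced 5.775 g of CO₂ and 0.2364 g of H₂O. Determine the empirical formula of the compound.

mol C = 5.775 g CO₂ ÷ 44.009 g/mol = 0.13122 mol
mol H = 2 × 0.2364 g H₂O ÷ 18.015 g/mol = 0.026245 mol
mass O = 3.702 − (1.5761 + 0.026455) = 2.0994 g → mol O = 2.0994 ÷ 15.999 = 0.13122 mol
Divide by the smallest (0.026245 mol): C 5.000, H 1.000, O 5.000

C5HO5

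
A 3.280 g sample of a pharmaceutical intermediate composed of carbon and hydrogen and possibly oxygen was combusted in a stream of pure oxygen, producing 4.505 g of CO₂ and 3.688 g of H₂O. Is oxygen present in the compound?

yes

mol C = 4.505 g CO₂ ÷ 44.009 g/mol = 0.10237 mol
mol H = 2 × 3.688 g H₂O ÷ 18.015 g/mol = 0.40944 mol
C and H account for only 1.6422 g of the 3.280 g sample; the remaining 1.6378 g must be oxygen.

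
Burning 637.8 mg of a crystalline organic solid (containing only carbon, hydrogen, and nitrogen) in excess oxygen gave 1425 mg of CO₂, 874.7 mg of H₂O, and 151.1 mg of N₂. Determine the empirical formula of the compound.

mol C = 1.425 g CO₂ ÷ 44.009 g/mol = 0.032380 mol
mol H = 2 × 0.8747 g H₂O ÷ 18.015 g/mol = 0.097108 mol
mol N = 2 × 0.1511 g N₂ ÷ 28.014 g/mol = 0.010787 mol
Divide by the smallest (0.010787 mol): C 3.002, H 9.002, N 1.000

C3H9N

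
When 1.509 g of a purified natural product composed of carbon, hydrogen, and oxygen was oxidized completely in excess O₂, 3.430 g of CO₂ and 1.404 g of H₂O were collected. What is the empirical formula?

mol C = 3.430 g CO₂ ÷ 44.009 g/mol = 0.077939 mol
mol H = 2 × 1.404 g H₂O ÷ 18.015 g/mol = 0.15587 mol
mass O = 1.509 − (0.93612 + 0.15712) = 0.41576 g → mol O = 0.41576 ÷ 15.999 = 0.025987 mol
Divide by the smallest (0.025987 mol): C 2.999, H 5.998, O 1.000

C3H6O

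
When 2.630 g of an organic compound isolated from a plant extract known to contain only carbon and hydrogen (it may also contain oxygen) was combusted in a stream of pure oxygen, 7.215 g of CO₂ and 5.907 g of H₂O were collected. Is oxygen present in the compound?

mol C = 7.215 g CO₂ ÷ 44.009 g/mol = 0.16394 mol
mol H = 2 × 5.907 g H₂O ÷ 18.015 g/mol = 0.65579 mol
C and H together account for 2.6302 g — essentially the entire 2.630 g sample — so the compound contains no oxygen.

no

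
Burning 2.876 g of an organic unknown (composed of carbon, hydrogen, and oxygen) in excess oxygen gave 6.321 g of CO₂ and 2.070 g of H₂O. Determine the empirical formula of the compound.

mol C = 6.321 g CO₂ ÷ 44.009 g/mol = 0.14363 mol
mol H = 2 × 2.070 g H₂O ÷ 18.015 g/mol = 0.22981 mol
mass O = 2.876 − (1.7251 + 0.23165) = 0.91922 g → mol O = 0.91922 ÷ 15.999 = 0.057455 mol
Divide by the smallest (0.057455 mol): C 2.500, H 4.000, O 1.000
Multiplying each by 2 gives whole numbers: C 5.00, H 8.00, O 2.00

C5H8O2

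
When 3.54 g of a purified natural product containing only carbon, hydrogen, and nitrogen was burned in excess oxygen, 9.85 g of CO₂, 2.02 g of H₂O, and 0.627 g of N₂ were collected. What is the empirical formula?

mol C = 9.85 g CO₂ ÷ 44.009 g/mol = 0.2238 mol
mol H = 2 × 2.02 g H₂O ÷ 18.015 g/mol = 0.2243 mol
mol N = 2 × 0.627 g N₂ ÷ 28.014 g/mol = 0.04476 mol
Divide by the smallest (0.04476 mol): C 5.000, H 5.010, N 1.000

C5H5N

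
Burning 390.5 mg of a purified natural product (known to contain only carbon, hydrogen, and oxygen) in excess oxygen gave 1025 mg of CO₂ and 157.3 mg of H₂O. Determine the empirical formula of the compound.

C4H3O

mol C = 1.025 g CO₂ ÷ 44.009 g/mol = 0.023291 mol
mol H = 2 × 0.1573 g H₂O ÷ 18.015 g/mol = 0.017463 mol
mass O = 0.3905 − (0.27974 + 0.017603) = 0.093153 g → mol O = 0.093153 ÷ 15.999 = 0.0058224 mol
Divide by the smallest (0.0058224 mol): C 4.000, H 2.999, O 1.000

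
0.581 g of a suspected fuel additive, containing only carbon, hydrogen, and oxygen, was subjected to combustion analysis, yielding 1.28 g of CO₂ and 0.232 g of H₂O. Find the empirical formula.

C9H8O4

mol C = 1.28 g CO₂ ÷ 44.009 g/mol = 0.02908 mol
mol H = 2 × 0.232 g H₂O ÷ 18.015 g/mol = 0.02576 mol
mass O = 0.581 − (0.3493 + 0.02596) = 0.2057 g → mol O = 0.2057 ÷ 15.999 = 0.01286 mol
Divide by the smallest (0.01286 mol): C 2.262, H 2.003, O 1.000
Multiplying each by 4 gives whole numbers: C 9.05, H 8.01, O 4.00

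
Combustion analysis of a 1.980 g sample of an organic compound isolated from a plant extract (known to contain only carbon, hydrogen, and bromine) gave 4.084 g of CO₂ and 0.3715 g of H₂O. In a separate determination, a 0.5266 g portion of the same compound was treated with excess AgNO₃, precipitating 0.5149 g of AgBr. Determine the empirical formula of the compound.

mol C = 4.084 g CO₂ ÷ 44.009 g/mol = 0.092799 mol
mol H = 2 × 0.3715 g H₂O ÷ 18.015 g/mol = 0.041243 mol
From the AgBr data: mol Br per gram of compound = (0.5149 ÷ 187.772) ÷ 0.5266 = 0.0052073 mol/g, so in the 1.980 g combustion sample mol Br = 0.010310 mol
Divide by the smallest (0.010310 mol): C 9.001, H 4.000, Br 1.000

C9H4Br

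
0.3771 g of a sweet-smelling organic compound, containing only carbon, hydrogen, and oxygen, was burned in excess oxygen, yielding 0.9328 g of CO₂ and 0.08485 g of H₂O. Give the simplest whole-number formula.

mol C = 0.9328 g CO₂ ÷ 44.009 g/mol = 0.021196 mol
mol H = 2 × 0.08485 g H₂O ÷ 18.015 g/mol = 0.0094199 mol
mass O = 0.3771 − (0.25458 + 0.0094953) = 0.11302 g → mol O = 0.11302 ÷ 15.999 = 0.0070644 mol
Divide by the smallest (0.0070644 mol): C 3.000, H 1.333, O 1.000
Multiplying each by 3 gives whole numbers: C 9.00, H 4.00, O 3.00

C9H4O3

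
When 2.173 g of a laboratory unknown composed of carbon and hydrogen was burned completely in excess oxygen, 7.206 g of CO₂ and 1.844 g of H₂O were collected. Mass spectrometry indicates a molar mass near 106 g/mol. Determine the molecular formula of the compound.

mol C = 7.206 g CO₂ ÷ 44.009 g/mol = 0.16374 mol
mol H = 2 × 1.844 g H₂O ÷ 18.015 g/mol = 0.20472 mol
Divide by the smallest (0.16374 mol): C 1.000, H 1.250
Multiplying each by 4 gives whole numbers: C 4.00, H 5.00
Empirical formula: C4H5
Empirical-formula mass = 53.08 g/mol; 106 ÷ 53.08 ≈ 2, so the molecular formula is C8H10.

C8H10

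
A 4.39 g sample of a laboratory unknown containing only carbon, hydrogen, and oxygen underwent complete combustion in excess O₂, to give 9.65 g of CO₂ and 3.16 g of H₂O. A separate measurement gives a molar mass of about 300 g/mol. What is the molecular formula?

C15H24O6

mol C = 9.65 g CO₂ ÷ 44.009 g/mol = 0.2193 mol
mol H = 2 × 3.16 g H₂O ÷ 18.015 g/mol = 0.3508 mol
mass O = 4.39 − (2.634 + 0.3536) = 1.403 g → mol O = 1.403 ÷ 15.999 = 0.08767 mol
Divide by the smallest (0.08767 mol): C 2.501, H 4.001, O 1.000
Multiplying each by 2 gives whole numbers: C 5.00, H 8.00, O 2.00
Empirical formula: C5H8O2
Empirical-formula mass = 100.12 g/mol; 300 ÷ 100.12 ≈ 3, so the molecular formula is C15H24O6.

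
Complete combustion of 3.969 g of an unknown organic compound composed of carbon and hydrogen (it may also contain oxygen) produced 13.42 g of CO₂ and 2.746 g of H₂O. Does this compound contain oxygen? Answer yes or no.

mol C = 13.42 g CO₂ ÷ 44.009 g/mol = 0.30494 mol
mol H = 2 × 2.746 g H₂O ÷ 18.015 g/mol = 0.30486 mol
C and H together account for 3.9699 g — essentially the entire 3.969 g sample — so the compound contains no oxygen.

no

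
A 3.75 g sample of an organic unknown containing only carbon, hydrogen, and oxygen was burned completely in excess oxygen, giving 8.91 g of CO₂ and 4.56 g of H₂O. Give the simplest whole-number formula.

mol C = 8.91 g CO₂ ÷ 44.009 g/mol = 0.2025 mol
mol H = 2 × 4.56 g H₂O ÷ 18.015 g/mol = 0.5062 mol
mass O = 3.75 − (2.432 + 0.5103) = 0.8080 g → mol O = 0.8080 ÷ 15.999 = 0.05050 mol
Divide by the smallest (0.05050 mol): C 4.009, H 10.024, O 1.000

C4H10O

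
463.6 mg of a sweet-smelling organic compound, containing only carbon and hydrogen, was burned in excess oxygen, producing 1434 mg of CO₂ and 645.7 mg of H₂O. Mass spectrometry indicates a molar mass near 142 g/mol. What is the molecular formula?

mol C = 1.434 g CO₂ ÷ 44.009 g/mol = 0.032584 mol
mol H = 2 × 0.6457 g H₂O ÷ 18.015 g/mol = 0.071685 mol
Divide by the smallest (0.032584 mol): C 1.000, H 2.200
Multiplying each by 5 gives whole numbers: C 5.00, H 11.00
Empirical formula: C5H11
Empirical-formula mass = 71.14 g/mol; 142 ÷ 71.14 ≈ 2, so the molecular formula is C10H22.

C10H22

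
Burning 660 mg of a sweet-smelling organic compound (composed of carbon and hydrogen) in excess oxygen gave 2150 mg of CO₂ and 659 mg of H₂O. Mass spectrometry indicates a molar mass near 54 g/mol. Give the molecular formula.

C4H6

mol C = 2.15 g CO₂ ÷ 44.009 g/mol = 0.04885 mol
mol H = 2 × 0.659 g H₂O ÷ 18.015 g/mol = 0.07316 mol
Divide by the smallest (0.04885 mol): C 1.000, H 1.498
Multiplying each by 2 gives whole numbers: C 2.00, H 3.00
Empirical formula: C2H3
Empirical-formula mass = 27.05 g/mol; 54 ÷ 27.05 ≈ 2, so the molecular formula is C4H6.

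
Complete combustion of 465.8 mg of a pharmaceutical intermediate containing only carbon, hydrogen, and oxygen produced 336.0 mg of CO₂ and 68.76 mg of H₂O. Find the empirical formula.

mol C = 0.3360 g CO₂ ÷ 44.009 g/mol = 0.0076348 mol
mol H = 2 × 0.06876 g H₂O ÷ 18.015 g/mol = 0.0076336 mol
mass O = 0.4658 − (0.091702 + 0.0076947) = 0.36640 g → mol O = 0.36640 ÷ 15.999 = 0.022902 mol
Divide by the smallest (0.0076336 mol): C 1.000, H 1.000, O 3.000

CHO3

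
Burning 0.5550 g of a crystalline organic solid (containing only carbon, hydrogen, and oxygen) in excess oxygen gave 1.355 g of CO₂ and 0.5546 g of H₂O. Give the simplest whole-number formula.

C4H8O

mol C = 1.355 g CO₂ ÷ 44.009 g/mol = 0.030789 mol
mol H = 2 × 0.5546 g H₂O ÷ 18.015 g/mol = 0.061571 mol
mass O = 0.5550 − (0.36981 + 0.062063) = 0.12313 g → mol O = 0.12313 ÷ 15.999 = 0.0076960 mol
Divide by the smallest (0.0076960 mol): C 4.001, H 8.000, O 1.000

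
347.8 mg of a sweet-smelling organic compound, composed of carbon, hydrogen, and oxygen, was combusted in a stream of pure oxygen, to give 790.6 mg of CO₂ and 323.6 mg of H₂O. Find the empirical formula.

C3H6O

mol C = 0.7906 g CO₂ ÷ 44.009 g/mol = 0.017965 mol
mol H = 2 × 0.3236 g H₂O ÷ 18.015 g/mol = 0.035926 mol
mass O = 0.3478 − (0.21577 + 0.036213) = 0.095815 g → mol O = 0.095815 ÷ 15.999 = 0.0059888 mol
Divide by the smallest (0.0059888 mol): C 3.000, H 5.999, O 1.000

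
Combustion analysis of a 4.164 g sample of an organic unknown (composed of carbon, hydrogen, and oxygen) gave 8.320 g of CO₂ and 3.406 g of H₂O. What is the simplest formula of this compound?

mol C = 8.320 g CO₂ ÷ 44.009 g/mol = 0.18905 mol
mol H = 2 × 3.406 g H₂O ÷ 18.015 g/mol = 0.37813 mol
mass O = 4.164 − (2.2707 + 0.38115) = 1.5121 g → mol O = 1.5121 ÷ 15.999 = 0.094515 mol
Divide by the smallest (0.094515 mol): C 2.000, H 4.001, O 1.000

C2H4O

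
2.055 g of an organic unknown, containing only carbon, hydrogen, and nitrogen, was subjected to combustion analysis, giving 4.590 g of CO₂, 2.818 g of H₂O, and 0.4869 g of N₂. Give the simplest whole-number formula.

mol C = 4.590 g CO₂ ÷ 44.009 g/mol = 0.10430 mol
mol H = 2 × 2.818 g H₂O ÷ 18.015 g/mol = 0.31285 mol
mol N = 2 × 0.4869 g N₂ ÷ 28.014 g/mol = 0.034761 mol
Divide by the smallest (0.034761 mol): C 3.000, H 9.000, N 1.000

C3H9N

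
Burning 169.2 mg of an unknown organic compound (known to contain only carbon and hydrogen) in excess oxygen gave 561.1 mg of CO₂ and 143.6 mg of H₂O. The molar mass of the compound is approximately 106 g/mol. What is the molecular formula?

mol C = 0.5611 g CO₂ ÷ 44.009 g/mol = 0.012750 mol
mol H = 2 × 0.1436 g H₂O ÷ 18.015 g/mol = 0.015942 mol
Divide by the smallest (0.012750 mol): C 1.000, H 1.250
Multiplying each by 4 gives whole numbers: C 4.00, H 5.00
Empirical formula: C4H5
Empirical-formula mass = 53.08 g/mol; 106 ÷ 53.08 ≈ 2, so the molecular formula is C8H10.

C8H10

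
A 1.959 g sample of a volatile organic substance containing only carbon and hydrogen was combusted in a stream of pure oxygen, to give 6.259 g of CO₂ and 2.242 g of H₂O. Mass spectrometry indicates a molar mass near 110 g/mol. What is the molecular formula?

mol C = 6.259 g CO₂ ÷ 44.009 g/mol = 0.14222 mol
mol H = 2 × 2.242 g H₂O ÷ 18.015 g/mol = 0.24890 mol
Divide by the smallest (0.14222 mol): C 1.000, H 1.750
Multiplying each by 4 gives whole numbers: C 4.00, H 7.00
Empirical formula: C4H7
Empirical-formula mass = 55.10 g/mol; 110 ÷ 55.10 ≈ 2, so the molecular formula is C8H14.

C8H14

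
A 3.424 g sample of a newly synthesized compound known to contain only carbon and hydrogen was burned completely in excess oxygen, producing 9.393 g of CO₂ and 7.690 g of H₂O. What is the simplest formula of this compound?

mol C = 9.393 g CO₂ ÷ 44.009 g/mol = 0.21343 mol
mol H = 2 × 7.690 g H₂O ÷ 18.015 g/mol = 0.85373 mol
Divide by the smallest (0.21343 mol): C 1.000, H 4.000

CH4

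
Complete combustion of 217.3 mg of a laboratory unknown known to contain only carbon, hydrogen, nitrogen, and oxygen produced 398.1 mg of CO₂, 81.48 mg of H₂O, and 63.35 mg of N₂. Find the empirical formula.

C4H4N2O

mol C = 0.3981 g CO₂ ÷ 44.009 g/mol = 0.0090459 mol
mol H = 2 × 0.08148 g H₂O ÷ 18.015 g/mol = 0.0090458 mol
mol N = 2 × 0.06335 g N₂ ÷ 28.014 g/mol = 0.0045227 mol
mass O = 0.2173 − (0.10865 + 0.0091182 + 0.063350) = 0.036182 g → mol O = 0.036182 ÷ 15.999 = 0.0022615 mol
Divide by the smallest (0.0022615 mol): C 4.000, H 4.000, N 2.000, O 1.000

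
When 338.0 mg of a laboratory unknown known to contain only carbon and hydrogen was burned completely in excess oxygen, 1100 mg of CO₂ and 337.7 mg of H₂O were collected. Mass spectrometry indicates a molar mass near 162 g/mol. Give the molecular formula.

C12H18

mol C = 1.100 g CO₂ ÷ 44.009 g/mol = 0.024995 mol
mol H = 2 × 0.3377 g H₂O ÷ 18.015 g/mol = 0.037491 mol
Divide by the smallest (0.024995 mol): C 1.000, H 1.500
Multiplying each by 2 gives whole numbers: C 2.00, H 3.00
Empirical formula: C2H3
Empirical-formula mass = 27.05 g/mol; 162 ÷ 27.05 ≈ 6, so the molecular formula is C12H18.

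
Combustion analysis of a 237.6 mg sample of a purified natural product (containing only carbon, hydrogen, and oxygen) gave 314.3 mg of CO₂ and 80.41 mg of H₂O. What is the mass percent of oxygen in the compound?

60.11%

mol C = 0.3143 g CO₂ ÷ 44.009 g/mol = 0.0071417 mol
mol H = 2 × 0.08041 g H₂O ÷ 18.015 g/mol = 0.0089270 mol
mass O = 0.2376 − (0.085779 + 0.0089984) = 0.14282 g → mol O = 0.14282 ÷ 15.999 = 0.0089270 mol
mass % O = 0.14282 g ÷ 0.2376 g × 100%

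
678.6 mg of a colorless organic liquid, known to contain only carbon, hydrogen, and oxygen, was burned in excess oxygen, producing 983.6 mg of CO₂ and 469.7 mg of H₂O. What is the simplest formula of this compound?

C3H7O3

mol C = 0.9836 g CO₂ ÷ 44.009 g/mol = 0.022350 mol
mol H = 2 × 0.4697 g H₂O ÷ 18.015 g/mol = 0.052145 mol
mass O = 0.6786 − (0.26845 + 0.052563) = 0.35759 g → mol O = 0.35759 ÷ 15.999 = 0.022351 mol
Divide by the smallest (0.022350 mol): C 1.000, H 2.333, O 1.000
Multiplying each by 3 gives whole numbers: C 3.00, H 7.00, O 3.00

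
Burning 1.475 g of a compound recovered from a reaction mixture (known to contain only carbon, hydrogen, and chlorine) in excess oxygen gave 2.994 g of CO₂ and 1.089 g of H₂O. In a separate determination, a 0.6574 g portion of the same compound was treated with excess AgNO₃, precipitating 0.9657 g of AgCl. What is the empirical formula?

mol C = 2.994 g CO₂ ÷ 44.009 g/mol = 0.068032 mol
mol H = 2 × 1.089 g H₂O ÷ 18.015 g/mol = 0.12090 mol
From the AgCl data: mol Cl per gram of compound = (0.9657 ÷ 143.318) ÷ 0.6574 = 0.010250 mol/g, so in the 1.475 g combustion sample mol Cl = 0.015118 mol
Divide by the smallest (0.015118 mol): C 4.500, H 7.997, Cl 1.000
Multiplying each by 2 gives whole numbers: C 9.00, H 15.99, Cl 2.00

C9H16Cl2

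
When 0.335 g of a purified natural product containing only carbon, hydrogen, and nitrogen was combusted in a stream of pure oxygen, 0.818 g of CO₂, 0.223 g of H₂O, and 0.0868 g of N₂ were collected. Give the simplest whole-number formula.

mol C = 0.818 g CO₂ ÷ 44.009 g/mol = 0.01859 mol
mol H = 2 × 0.223 g H₂O ÷ 18.015 g/mol = 0.02476 mol
mol N = 2 × 0.0868 g N₂ ÷ 28.014 g/mol = 0.006197 mol
Divide by the smallest (0.006197 mol): C 2.999, H 3.995, N 1.000

C3H4N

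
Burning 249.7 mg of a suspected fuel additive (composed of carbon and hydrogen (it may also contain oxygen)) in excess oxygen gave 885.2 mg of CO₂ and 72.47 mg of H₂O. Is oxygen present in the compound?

mol C = 0.8852 g CO₂ ÷ 44.009 g/mol = 0.020114 mol
mol H = 2 × 0.07247 g H₂O ÷ 18.015 g/mol = 0.0080455 mol
C and H together account for 0.24970 g — essentially the entire 0.2497 g sample — so the compound contains no oxygen.

no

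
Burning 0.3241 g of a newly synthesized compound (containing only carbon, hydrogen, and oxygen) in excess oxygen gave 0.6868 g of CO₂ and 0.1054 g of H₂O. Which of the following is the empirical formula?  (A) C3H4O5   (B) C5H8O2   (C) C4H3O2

mol C = 0.6868 g CO₂ ÷ 44.009 g/mol = 0.015606 mol
mol H = 2 × 0.1054 g H₂O ÷ 18.015 g/mol = 0.011701 mol
mass O = 0.3241 − (0.18744 + 0.011795) = 0.12486 g → mol O = 0.12486 ÷ 15.999 = 0.0078044 mol
Divide by the smallest (0.0078044 mol): C 2.000, H 1.499, O 1.000
Multiplying each by 2 gives whole numbers: C 4.00, H 3.00, O 2.00

(C) C4H3O2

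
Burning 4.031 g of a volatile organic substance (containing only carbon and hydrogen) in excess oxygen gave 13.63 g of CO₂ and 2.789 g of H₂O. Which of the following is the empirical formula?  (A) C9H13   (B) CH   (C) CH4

(B) CH

mol C = 13.63 g CO₂ ÷ 44.009 g/mol = 0.30971 mol
mol H = 2 × 2.789 g H₂O ÷ 18.015 g/mol = 0.30963 mol
Divide by the smallest (0.30963 mol): C 1.000, H 1.000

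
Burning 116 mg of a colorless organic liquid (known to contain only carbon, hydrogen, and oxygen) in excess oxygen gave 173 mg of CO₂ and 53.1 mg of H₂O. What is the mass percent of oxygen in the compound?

54.2%

mol C = 0.173 g CO₂ ÷ 44.009 g/mol = 0.003931 mol
mol H = 2 × 0.0531 g H₂O ÷ 18.015 g/mol = 0.005895 mol
mass O = 0.116 − (0.04722 + 0.005942) = 0.06284 g → mol O = 0.06284 ÷ 15.999 = 0.003928 mol
mass % O = 0.06284 g ÷ 0.116 g × 100%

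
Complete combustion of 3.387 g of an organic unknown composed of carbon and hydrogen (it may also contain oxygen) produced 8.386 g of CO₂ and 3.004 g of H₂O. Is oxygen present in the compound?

mol C = 8.386 g CO₂ ÷ 44.009 g/mol = 0.19055 mol
mol H = 2 × 3.004 g H₂O ÷ 18.015 g/mol = 0.33350 mol
C and H account for only 2.6249 g of the 3.387 g sample; the remaining 0.76211 g must be oxygen.

yes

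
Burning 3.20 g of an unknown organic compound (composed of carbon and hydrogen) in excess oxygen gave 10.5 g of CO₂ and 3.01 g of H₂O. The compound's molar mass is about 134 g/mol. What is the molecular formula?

C10H14

mol C = 10.5 g CO₂ ÷ 44.009 g/mol = 0.2386 mol
mol H = 2 × 3.01 g H₂O ÷ 18.015 g/mol = 0.3342 mol
Divide by the smallest (0.2386 mol): C 1.000, H 1.401
Multiplying each by 5 gives whole numbers: C 5.00, H 7.00
Empirical formula: C5H7
Empirical-formula mass = 67.11 g/mol; 134 ÷ 67.11 ≈ 2, so the molecular formula is C10H14.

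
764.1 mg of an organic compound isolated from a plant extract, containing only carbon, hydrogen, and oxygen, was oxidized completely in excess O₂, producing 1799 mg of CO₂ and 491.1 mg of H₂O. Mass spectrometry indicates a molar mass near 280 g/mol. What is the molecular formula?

mol C = 1.799 g CO₂ ÷ 44.009 g/mol = 0.040878 mol
mol H = 2 × 0.4911 g H₂O ÷ 18.015 g/mol = 0.054521 mol
mass O = 0.7641 − (0.49099 + 0.054957) = 0.21816 g → mol O = 0.21816 ÷ 15.999 = 0.013636 mol
Divide by the smallest (0.013636 mol): C 2.998, H 3.998, O 1.000
Empirical formula: C3H4O
Empirical-formula mass = 56.06 g/mol; 280 ÷ 56.06 ≈ 5, so the molecular formula is C15H20O5.

C15H20O5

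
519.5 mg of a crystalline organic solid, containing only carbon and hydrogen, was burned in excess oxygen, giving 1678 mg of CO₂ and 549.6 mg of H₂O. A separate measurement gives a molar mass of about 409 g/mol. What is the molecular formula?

mol C = 1.678 g CO₂ ÷ 44.009 g/mol = 0.038129 mol
mol H = 2 × 0.5496 g H₂O ÷ 18.015 g/mol = 0.061016 mol
Divide by the smallest (0.038129 mol): C 1.000, H 1.600
Multiplying each by 5 gives whole numbers: C 5.00, H 8.00
Empirical formula: C5H8
Empirical-formula mass = 68.12 g/mol; 409 ÷ 68.12 ≈ 6, so the molecular formula is C30H48.

C30H48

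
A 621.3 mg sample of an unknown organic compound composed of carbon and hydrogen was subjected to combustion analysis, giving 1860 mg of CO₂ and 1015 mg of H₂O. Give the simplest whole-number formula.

C3H8

mol C = 1.860 g CO₂ ÷ 44.009 g/mol = 0.042264 mol
mol H = 2 × 1.015 g H₂O ÷ 18.015 g/mol = 0.11268 mol
Divide by the smallest (0.042264 mol): C 1.000, H 2.666
Multiplying each by 3 gives whole numbers: C 3.00, H 8.00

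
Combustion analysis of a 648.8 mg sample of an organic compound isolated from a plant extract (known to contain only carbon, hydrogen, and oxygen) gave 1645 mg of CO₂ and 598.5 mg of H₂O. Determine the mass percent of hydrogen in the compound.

10.32%

mol C = 1.645 g CO₂ ÷ 44.009 g/mol = 0.037379 mol
mol H = 2 × 0.5985 g H₂O ÷ 18.015 g/mol = 0.066445 mol
mass O = 0.6488 − (0.44896 + 0.066976) = 0.13287 g → mol O = 0.13287 ÷ 15.999 = 0.0083048 mol
mass % H = 0.066976 g ÷ 0.6488 g × 100%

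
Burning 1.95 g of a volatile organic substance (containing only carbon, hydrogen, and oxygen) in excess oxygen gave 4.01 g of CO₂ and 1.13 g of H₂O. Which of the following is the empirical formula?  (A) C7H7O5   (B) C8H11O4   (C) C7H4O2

mol C = 4.01 g CO₂ ÷ 44.009 g/mol = 0.09112 mol
mol H = 2 × 1.13 g H₂O ÷ 18.015 g/mol = 0.1255 mol
mass O = 1.95 − (1.094 + 0.1265) = 0.7291 g → mol O = 0.7291 ÷ 15.999 = 0.04557 mol
Divide by the smallest (0.04557 mol): C 1.999, H 2.753, O 1.000
Multiplying each by 4 gives whole numbers: C 8.00, H 11.01, O 4.00

(B) C8H11O4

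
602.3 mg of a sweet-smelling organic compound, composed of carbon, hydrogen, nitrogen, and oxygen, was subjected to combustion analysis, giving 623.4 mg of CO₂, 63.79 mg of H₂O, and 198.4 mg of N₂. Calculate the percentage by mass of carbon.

mol C = 0.6234 g CO₂ ÷ 44.009 g/mol = 0.014165 mol
mol H = 2 × 0.06379 g H₂O ÷ 18.015 g/mol = 0.0070819 mol
mol N = 2 × 0.1984 g N₂ ÷ 28.014 g/mol = 0.014164 mol
mass O = 0.6023 − (0.17014 + 0.0071385 + 0.19840) = 0.22662 g → mol O = 0.22662 ÷ 15.999 = 0.014165 mol
mass % C = 0.17014 g ÷ 0.6023 g × 100%

28.25%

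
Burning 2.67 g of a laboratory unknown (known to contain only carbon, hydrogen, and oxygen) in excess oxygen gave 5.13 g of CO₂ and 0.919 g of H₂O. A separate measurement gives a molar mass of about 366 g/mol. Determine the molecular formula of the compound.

C16H14O10

mol C = 5.13 g CO₂ ÷ 44.009 g/mol = 0.1166 mol
mol H = 2 × 0.919 g H₂O ÷ 18.015 g/mol = 0.1020 mol
mass O = 2.67 − (1.400 + 0.1028) = 1.167 g → mol O = 1.167 ÷ 15.999 = 0.07295 mol
Divide by the smallest (0.07295 mol): C 1.598, H 1.399, O 1.000
Multiplying each by 5 gives whole numbers: C 7.99, H 6.99, O 5.00
Empirical formula: C8H7O5
Empirical-formula mass = 183.14 g/mol; 366 ÷ 183.14 ≈ 2, so the molecular formula is C16H14O10.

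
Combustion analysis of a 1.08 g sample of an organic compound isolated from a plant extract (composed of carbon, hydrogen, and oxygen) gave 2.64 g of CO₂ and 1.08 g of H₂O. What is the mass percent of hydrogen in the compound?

11.2%

mol C = 2.64 g CO₂ ÷ 44.009 g/mol = 0.05999 mol
mol H = 2 × 1.08 g H₂O ÷ 18.015 g/mol = 0.1199 mol
mass O = 1.08 − (0.7205 + 0.1209) = 0.2386 g → mol O = 0.2386 ÷ 15.999 = 0.01492 mol
mass % H = 0.1209 g ÷ 1.08 g × 100%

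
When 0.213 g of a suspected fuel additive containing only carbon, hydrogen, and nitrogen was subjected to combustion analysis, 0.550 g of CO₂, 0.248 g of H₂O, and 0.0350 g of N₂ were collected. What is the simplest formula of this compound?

mol C = 0.550 g CO₂ ÷ 44.009 g/mol = 0.01250 mol
mol H = 2 × 0.248 g H₂O ÷ 18.015 g/mol = 0.02753 mol
mol N = 2 × 0.0350 g N₂ ÷ 28.014 g/mol = 0.002499 mol
Divide by the smallest (0.002499 mol): C 5.001, H 11.019, N 1.000

C5H11N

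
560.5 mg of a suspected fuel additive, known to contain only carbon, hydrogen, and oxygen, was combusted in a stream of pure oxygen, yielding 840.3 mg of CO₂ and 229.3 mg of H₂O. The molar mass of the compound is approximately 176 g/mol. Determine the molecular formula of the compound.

C6H8O6

mol C = 0.8403 g CO₂ ÷ 44.009 g/mol = 0.019094 mol
mol H = 2 × 0.2293 g H₂O ÷ 18.015 g/mol = 0.025457 mol
mass O = 0.5605 − (0.22934 + 0.025660) = 0.30550 g → mol O = 0.30550 ÷ 15.999 = 0.019095 mol
Divide by the smallest (0.019094 mol): C 1.000, H 1.333, O 1.000
Multiplying each by 3 gives whole numbers: C 3.00, H 4.00, O 3.00
Empirical formula: C3H4O3
Empirical-formula mass = 88.06 g/mol; 176 ÷ 88.06 ≈ 2, so the molecular formula is C6H8O6.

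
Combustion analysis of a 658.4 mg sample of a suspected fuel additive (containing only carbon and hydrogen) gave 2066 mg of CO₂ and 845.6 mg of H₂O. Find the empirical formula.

CH2

mol C = 2.066 g CO₂ ÷ 44.009 g/mol = 0.046945 mol
mol H = 2 × 0.8456 g H₂O ÷ 18.015 g/mol = 0.093877 mol
Divide by the smallest (0.046945 mol): C 1.000, H 2.000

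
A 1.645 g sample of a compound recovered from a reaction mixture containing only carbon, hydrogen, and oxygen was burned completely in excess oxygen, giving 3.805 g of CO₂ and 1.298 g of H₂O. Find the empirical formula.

C3H5O

mol C = 3.805 g CO₂ ÷ 44.009 g/mol = 0.086460 mol
mol H = 2 × 1.298 g H₂O ÷ 18.015 g/mol = 0.14410 mol
mass O = 1.645 − (1.0385 + 0.14525) = 0.46128 g → mol O = 0.46128 ÷ 15.999 = 0.028832 mol
Divide by the smallest (0.028832 mol): C 2.999, H 4.998, O 1.000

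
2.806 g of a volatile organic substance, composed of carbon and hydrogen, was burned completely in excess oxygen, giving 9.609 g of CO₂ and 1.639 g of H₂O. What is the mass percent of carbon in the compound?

mol C = 9.609 g CO₂ ÷ 44.009 g/mol = 0.21834 mol
mol H = 2 × 1.639 g H₂O ÷ 18.015 g/mol = 0.18196 mol
mass % C = 2.6225 g ÷ 2.806 g × 100%

93.46%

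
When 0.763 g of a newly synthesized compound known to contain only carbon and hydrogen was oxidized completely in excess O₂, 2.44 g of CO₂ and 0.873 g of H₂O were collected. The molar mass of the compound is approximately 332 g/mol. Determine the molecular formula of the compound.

mol C = 2.44 g CO₂ ÷ 44.009 g/mol = 0.05544 mol
mol H = 2 × 0.873 g H₂O ÷ 18.015 g/mol = 0.09692 mol
Divide by the smallest (0.05544 mol): C 1.000, H 1.748
Multiplying each by 4 gives whole numbers: C 4.00, H 6.99
Empirical formula: C4H7
Empirical-formula mass = 55.10 g/mol; 332 ÷ 55.10 ≈ 6, so the molecular formula is C24H42.

C24H42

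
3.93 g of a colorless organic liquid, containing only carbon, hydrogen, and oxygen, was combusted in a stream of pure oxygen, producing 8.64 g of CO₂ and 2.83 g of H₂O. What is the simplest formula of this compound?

C5H8O2

mol C = 8.64 g CO₂ ÷ 44.009 g/mol = 0.1963 mol
mol H = 2 × 2.83 g H₂O ÷ 18.015 g/mol = 0.3142 mol
mass O = 3.93 − (2.358 + 0.3167) = 1.255 g → mol O = 1.255 ÷ 15.999 = 0.07846 mol
Divide by the smallest (0.07846 mol): C 2.502, H 4.004, O 1.000
Multiplying each by 2 gives whole numbers: C 5.00, H 8.01, O 2.00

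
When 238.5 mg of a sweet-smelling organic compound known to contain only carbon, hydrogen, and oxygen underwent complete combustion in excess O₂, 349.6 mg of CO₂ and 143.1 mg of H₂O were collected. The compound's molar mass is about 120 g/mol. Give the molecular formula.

C4H8O4

mol C = 0.3496 g CO₂ ÷ 44.009 g/mol = 0.0079438 mol
mol H = 2 × 0.1431 g H₂O ÷ 18.015 g/mol = 0.015887 mol
mass O = 0.2385 − (0.095413 + 0.016014) = 0.12707 g → mol O = 0.12707 ÷ 15.999 = 0.0079425 mol
Divide by the smallest (0.0079425 mol): C 1.000, H 2.000, O 1.000
Empirical formula: CH2O
Empirical-formula mass = 30.03 g/mol; 120 ÷ 30.03 ≈ 4, so the molecular formula is C4H8O4.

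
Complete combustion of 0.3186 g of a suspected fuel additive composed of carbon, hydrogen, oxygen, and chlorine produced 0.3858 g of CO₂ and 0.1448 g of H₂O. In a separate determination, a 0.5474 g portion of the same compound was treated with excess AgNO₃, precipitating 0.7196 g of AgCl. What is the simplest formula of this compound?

C6H11Cl2O4

mol C = 0.3858 g CO₂ ÷ 44.009 g/mol = 0.0087664 mol
mol H = 2 × 0.1448 g H₂O ÷ 18.015 g/mol = 0.016075 mol
From the AgCl data: mol Cl per gram of compound = (0.7196 ÷ 143.318) ÷ 0.5474 = 0.0091725 mol/g, so in the 0.3186 g combustion sample mol Cl = 0.0029223 mol
mass O = 0.3186 − (0.10529 + 0.016204 + 0.10360) = 0.093506 g → mol O = 0.093506 ÷ 15.999 = 0.0058445 mol
Divide by the smallest (0.0029223 mol): C 3.000, H 5.501, Cl 1.000, O 2.000
Multiplying each by 2 gives whole numbers: C 6.00, H 11.00, Cl 2.00, O 4.00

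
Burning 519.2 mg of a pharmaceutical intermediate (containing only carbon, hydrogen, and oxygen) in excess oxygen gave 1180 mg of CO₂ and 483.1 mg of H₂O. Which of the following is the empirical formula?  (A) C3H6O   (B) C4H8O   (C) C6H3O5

mol C = 1.180 g CO₂ ÷ 44.009 g/mol = 0.026813 mol
mol H = 2 × 0.4831 g H₂O ÷ 18.015 g/mol = 0.053633 mol
mass O = 0.5192 − (0.32205 + 0.054062) = 0.14309 g → mol O = 0.14309 ÷ 15.999 = 0.0089437 mol
Divide by the smallest (0.0089437 mol): C 2.998, H 5.997, O 1.000

(A) C3H6O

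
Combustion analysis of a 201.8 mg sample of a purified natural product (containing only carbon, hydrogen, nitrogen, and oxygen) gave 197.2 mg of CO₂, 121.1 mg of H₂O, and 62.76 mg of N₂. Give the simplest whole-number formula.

mol C = 0.1972 g CO₂ ÷ 44.009 g/mol = 0.0044809 mol
mol H = 2 × 0.1211 g H₂O ÷ 18.015 g/mol = 0.013444 mol
mol N = 2 × 0.06276 g N₂ ÷ 28.014 g/mol = 0.0044806 mol
mass O = 0.2018 − (0.053820 + 0.013552 + 0.062760) = 0.071668 g → mol O = 0.071668 ÷ 15.999 = 0.0044795 mol
Divide by the smallest (0.0044795 mol): C 1.000, H 3.001, N 1.000, O 1.000

CH3NO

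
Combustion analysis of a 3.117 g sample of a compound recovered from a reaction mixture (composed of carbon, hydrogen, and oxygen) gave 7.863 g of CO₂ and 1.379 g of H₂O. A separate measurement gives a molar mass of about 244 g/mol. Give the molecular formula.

mol C = 7.863 g CO₂ ÷ 44.009 g/mol = 0.17867 mol
mol H = 2 × 1.379 g H₂O ÷ 18.015 g/mol = 0.15309 mol
mass O = 3.117 − (2.1460 + 0.15432) = 0.81670 g → mol O = 0.81670 ÷ 15.999 = 0.051047 mol
Divide by the smallest (0.051047 mol): C 3.500, H 2.999, O 1.000
Multiplying each by 2 gives whole numbers: C 7.00, H 6.00, O 2.00
Empirical formula: C7H6O2
Empirical-formula mass = 122.12 g/mol; 244 ÷ 122.12 ≈ 2, so the molecular formula is C14H12O4.

C14H12O4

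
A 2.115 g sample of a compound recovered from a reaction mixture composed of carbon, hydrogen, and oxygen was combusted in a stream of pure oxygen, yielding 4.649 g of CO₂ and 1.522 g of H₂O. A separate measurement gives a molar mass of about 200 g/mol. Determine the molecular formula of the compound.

mol C = 4.649 g CO₂ ÷ 44.009 g/mol = 0.10564 mol
mol H = 2 × 1.522 g H₂O ÷ 18.015 g/mol = 0.16897 mol
mass O = 2.115 − (1.2688 + 0.17032) = 0.67587 g → mol O = 0.67587 ÷ 15.999 = 0.042244 mol
Divide by the smallest (0.042244 mol): C 2.501, H 4.000, O 1.000
Multiplying each by 2 gives whole numbers: C 5.00, H 8.00, O 2.00
Empirical formula: C5H8O2
Empirical-formula mass = 100.12 g/mol; 200 ÷ 100.12 ≈ 2, so the molecular formula is C10H16O4.

C10H16O4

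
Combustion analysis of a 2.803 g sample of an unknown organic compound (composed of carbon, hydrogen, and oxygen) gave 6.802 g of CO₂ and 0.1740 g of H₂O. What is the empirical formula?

mol C = 6.802 g CO₂ ÷ 44.009 g/mol = 0.15456 mol
mol H = 2 × 0.1740 g H₂O ÷ 18.015 g/mol = 0.019317 mol
mass O = 2.803 − (1.8564 + 0.019472) = 0.92712 g → mol O = 0.92712 ÷ 15.999 = 0.057948 mol
Divide by the smallest (0.019317 mol): C 8.001, H 1.000, O 3.000

C8HO3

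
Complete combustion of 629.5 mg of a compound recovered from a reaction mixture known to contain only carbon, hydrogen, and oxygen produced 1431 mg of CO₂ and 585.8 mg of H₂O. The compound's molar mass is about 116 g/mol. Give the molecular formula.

C6H12O2

mol C = 1.431 g CO₂ ÷ 44.009 g/mol = 0.032516 mol
mol H = 2 × 0.5858 g H₂O ÷ 18.015 g/mol = 0.065035 mol
mass O = 0.6295 − (0.39055 + 0.065555) = 0.17339 g → mol O = 0.17339 ÷ 15.999 = 0.010838 mol
Divide by the smallest (0.010838 mol): C 3.000, H 6.001, O 1.000
Empirical formula: C3H6O
Empirical-formula mass = 58.08 g/mol; 116 ÷ 58.08 ≈ 2, so the molecular formula is C6H12O2.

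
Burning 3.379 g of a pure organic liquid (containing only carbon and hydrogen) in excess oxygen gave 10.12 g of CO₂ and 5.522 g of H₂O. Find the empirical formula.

mol C = 10.12 g CO₂ ÷ 44.009 g/mol = 0.22995 mol
mol H = 2 × 5.522 g H₂O ÷ 18.015 g/mol = 0.61304 mol
Divide by the smallest (0.22995 mol): C 1.000, H 2.666
Multiplying each by 3 gives whole numbers: C 3.00, H 8.00

C3H8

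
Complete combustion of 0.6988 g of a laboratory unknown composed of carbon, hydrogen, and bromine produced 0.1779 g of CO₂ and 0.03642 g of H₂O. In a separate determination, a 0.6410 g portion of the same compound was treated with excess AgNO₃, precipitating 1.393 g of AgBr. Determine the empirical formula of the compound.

mol C = 0.1779 g CO₂ ÷ 44.009 g/mol = 0.0040424 mol
mol H = 2 × 0.03642 g H₂O ÷ 18.015 g/mol = 0.0040433 mol
From the AgBr data: mol Br per gram of compound = (1.393 ÷ 187.772) ÷ 0.6410 = 0.011573 mol/g, so in the 0.6988 g combustion sample mol Br = 0.0080875 mol
Divide by the smallest (0.0040424 mol): C 1.000, H 1.000, Br 2.001

CHBr2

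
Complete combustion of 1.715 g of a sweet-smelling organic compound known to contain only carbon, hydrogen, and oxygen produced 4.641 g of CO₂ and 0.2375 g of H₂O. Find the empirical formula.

C4HO

mol C = 4.641 g CO₂ ÷ 44.009 g/mol = 0.10546 mol
mol H = 2 × 0.2375 g H₂O ÷ 18.015 g/mol = 0.026367 mol
mass O = 1.715 − (1.2666 + 0.026578) = 0.42179 g → mol O = 0.42179 ÷ 15.999 = 0.026364 mol
Divide by the smallest (0.026364 mol): C 4.000, H 1.000, O 1.000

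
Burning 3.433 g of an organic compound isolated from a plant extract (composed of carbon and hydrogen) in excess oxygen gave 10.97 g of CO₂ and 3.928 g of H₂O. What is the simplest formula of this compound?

C4H7

mol C = 10.97 g CO₂ ÷ 44.009 g/mol = 0.24927 mol
mol H = 2 × 3.928 g H₂O ÷ 18.015 g/mol = 0.43608 mol
Divide by the smallest (0.24927 mol): C 1.000, H 1.749
Multiplying each by 4 gives whole numbers: C 4.00, H 7.00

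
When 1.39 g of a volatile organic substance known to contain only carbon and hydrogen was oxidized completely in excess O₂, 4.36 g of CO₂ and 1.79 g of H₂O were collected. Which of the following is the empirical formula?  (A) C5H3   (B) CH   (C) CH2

(C) CH2

mol C = 4.36 g CO₂ ÷ 44.009 g/mol = 0.09907 mol
mol H = 2 × 1.79 g H₂O ÷ 18.015 g/mol = 0.1987 mol
Divide by the smallest (0.09907 mol): C 1.000, H 2.006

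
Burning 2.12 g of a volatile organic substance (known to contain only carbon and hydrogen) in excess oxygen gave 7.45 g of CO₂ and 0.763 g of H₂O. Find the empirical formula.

C2H

mol C = 7.45 g CO₂ ÷ 44.009 g/mol = 0.1693 mol
mol H = 2 × 0.763 g H₂O ÷ 18.015 g/mol = 0.08471 mol
Divide by the smallest (0.08471 mol): C 1.998, H 1.000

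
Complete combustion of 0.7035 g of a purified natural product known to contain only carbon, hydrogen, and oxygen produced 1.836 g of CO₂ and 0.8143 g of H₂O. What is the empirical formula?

C6H13O

mol C = 1.836 g CO₂ ÷ 44.009 g/mol = 0.041719 mol
mol H = 2 × 0.8143 g H₂O ÷ 18.015 g/mol = 0.090402 mol
mass O = 0.7035 − (0.50108 + 0.091126) = 0.11129 g → mol O = 0.11129 ÷ 15.999 = 0.0069561 mol
Divide by the smallest (0.0069561 mol): C 5.997, H 12.996, O 1.000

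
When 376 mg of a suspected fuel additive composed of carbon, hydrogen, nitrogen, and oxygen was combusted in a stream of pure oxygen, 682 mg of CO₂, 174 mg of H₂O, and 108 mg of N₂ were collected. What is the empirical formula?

C4H5N2O

mol C = 0.682 g CO₂ ÷ 44.009 g/mol = 0.01550 mol
mol H = 2 × 0.174 g H₂O ÷ 18.015 g/mol = 0.01932 mol
mol N = 2 × 0.108 g N₂ ÷ 28.014 g/mol = 0.007710 mol
mass O = 0.376 − (0.1861 + 0.01947 + 0.1080) = 0.06240 g → mol O = 0.06240 ÷ 15.999 = 0.003900 mol
Divide by the smallest (0.003900 mol): C 3.974, H 4.953, N 1.977, O 1.000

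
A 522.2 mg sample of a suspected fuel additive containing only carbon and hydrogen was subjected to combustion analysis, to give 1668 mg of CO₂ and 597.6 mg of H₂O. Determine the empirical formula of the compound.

C4H7

mol C = 1.668 g CO₂ ÷ 44.009 g/mol = 0.037901 mol
mol H = 2 × 0.5976 g H₂O ÷ 18.015 g/mol = 0.066345 mol
Divide by the smallest (0.037901 mol): C 1.000, H 1.750
Multiplying each by 4 gives whole numbers: C 4.00, H 7.00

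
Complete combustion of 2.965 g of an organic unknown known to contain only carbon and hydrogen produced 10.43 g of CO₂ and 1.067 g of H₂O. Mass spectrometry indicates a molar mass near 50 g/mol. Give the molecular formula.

C4H2

mol C = 10.43 g CO₂ ÷ 44.009 g/mol = 0.23700 mol
mol H = 2 × 1.067 g H₂O ÷ 18.015 g/mol = 0.11846 mol
Divide by the smallest (0.11846 mol): C 2.001, H 1.000
Empirical formula: C2H
Empirical-formula mass = 25.03 g/mol; 50 ÷ 25.03 ≈ 2, so the molecular formula is C4H2.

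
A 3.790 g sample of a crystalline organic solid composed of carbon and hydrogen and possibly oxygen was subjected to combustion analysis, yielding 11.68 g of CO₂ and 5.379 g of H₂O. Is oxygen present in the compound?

mol C = 11.68 g CO₂ ÷ 44.009 g/mol = 0.26540 mol
mol H = 2 × 5.379 g H₂O ÷ 18.015 g/mol = 0.59717 mol
C and H together account for 3.7897 g — essentially the entire 3.790 g sample — so the compound contains no oxygen.

no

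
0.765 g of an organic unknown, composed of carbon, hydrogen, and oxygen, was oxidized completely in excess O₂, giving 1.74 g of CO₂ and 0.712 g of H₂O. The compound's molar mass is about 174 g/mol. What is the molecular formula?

C9H18O3

mol C = 1.74 g CO₂ ÷ 44.009 g/mol = 0.03954 mol
mol H = 2 × 0.712 g H₂O ÷ 18.015 g/mol = 0.07905 mol
mass O = 0.765 − (0.4749 + 0.07968) = 0.2104 g → mol O = 0.2104 ÷ 15.999 = 0.01315 mol
Divide by the smallest (0.01315 mol): C 3.006, H 6.010, O 1.000
Empirical formula: C3H6O
Empirical-formula mass = 58.08 g/mol; 174 ÷ 58.08 ≈ 3, so the molecular formula is C9H18O3.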